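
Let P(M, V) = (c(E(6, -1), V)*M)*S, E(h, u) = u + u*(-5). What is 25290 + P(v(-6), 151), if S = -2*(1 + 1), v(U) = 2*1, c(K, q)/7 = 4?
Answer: 25066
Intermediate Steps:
E(h, u) = -4*u (E(h, u) = u - 5*u = -4*u)
c(K, q) = 28 (c(K, q) = 7*4 = 28)
v(U) = 2
S = -4 (S = -2*2 = -4)
P(M, V) = -112*M (P(M, V) = (28*M)*(-4) = -112*M)
25290 + P(v(-6), 151) = 25290 - 112*2 = 25290 - 224 = 25066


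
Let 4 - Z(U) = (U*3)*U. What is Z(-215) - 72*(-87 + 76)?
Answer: -137879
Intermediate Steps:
Z(U) = 4 - 3*U**2 (Z(U) = 4 - U*3*U = 4 - 3*U*U = 4 - 3*U**2)
Z(-215) - 72*(-87 + 76) = (4 - 3*(-215)**2) - 72*(-87 + 76) = (4 - 3*46225) - 72*(-11) = (4 - 138675) - 1*(-792) = -138671 + 792 = -137879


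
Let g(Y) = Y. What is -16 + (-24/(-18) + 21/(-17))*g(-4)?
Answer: -836/51 ≈ -16.392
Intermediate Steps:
-16 + (-24/(-18) + 21/(-17))*g(-4) = -16 + (-24/(-18) + 21/(-17))*(-4) = -16 + (-24*(-1/18) + 21*(-1/17))*(-4) = -16 + (4/3 - 21/17)*(-4) = -16 + (5/51)*(-4) = -16 - 20/51 = -836/51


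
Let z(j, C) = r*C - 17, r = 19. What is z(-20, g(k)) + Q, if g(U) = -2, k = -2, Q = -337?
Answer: -392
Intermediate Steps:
z(j, C) = -17 + 19*C (z(j, C) = 19*C - 17 = -17 + 19*C)
z(-20, g(k)) + Q = (-17 + 19*(-2)) - 337 = (-17 - 38) - 337 = -55 - 337 = -392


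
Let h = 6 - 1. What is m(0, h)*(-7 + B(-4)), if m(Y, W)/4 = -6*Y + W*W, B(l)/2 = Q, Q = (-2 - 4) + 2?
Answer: -1500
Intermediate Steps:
Q = -4 (Q = -6 + 2 = -4)
B(l) = -8 (B(l) = 2*(-4) = -8)
h = 5
m(Y, W) = -24*Y + 4*W**2 (m(Y, W) = 4*(-6*Y + W*W) = 4*(-6*Y + W**2) = 4*(W**2 - 6*Y) = -24*Y + 4*W**2)
m(0, h)*(-7 + B(-4)) = (-24*0 + 4*5**2)*(-7 - 8) = (0 + 4*25)*(-15) = (0 + 100)*(-15) = 100*(-15) = -1500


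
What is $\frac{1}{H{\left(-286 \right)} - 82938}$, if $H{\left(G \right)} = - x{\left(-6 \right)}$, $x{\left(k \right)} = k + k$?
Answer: $- \frac{1}{82926} \approx -1.2059 \cdot 10^{-5}$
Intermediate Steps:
$x{\left(k \right)} = 2 k$
$H{\left(G \right)} = 12$ ($H{\left(G \right)} = - 2 \left(-6\right) = \left(-1\right) \left(-12\right) = 12$)
$\frac{1}{H{\left(-286 \right)} - 82938} = \frac{1}{12 - 82938} = \frac{1}{-82926} = - \frac{1}{82926}$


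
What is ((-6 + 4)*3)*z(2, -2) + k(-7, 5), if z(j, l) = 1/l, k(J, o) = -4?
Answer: -1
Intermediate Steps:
((-6 + 4)*3)*z(2, -2) + k(-7, 5) = ((-6 + 4)*3)/(-2) - 4 = -2*3*(-½) - 4 = -6*(-½) - 4 = 3 - 4 = -1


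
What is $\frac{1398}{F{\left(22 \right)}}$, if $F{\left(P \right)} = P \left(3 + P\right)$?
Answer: $\frac{699}{275} \approx 2.5418$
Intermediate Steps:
$\frac{1398}{F{\left(22 \right)}} = \frac{1398}{22 \left(3 + 22\right)} = \frac{1398}{22 \cdot 25} = \frac{1398}{550} = 1398 \cdot \frac{1}{550} = \frac{699}{275}$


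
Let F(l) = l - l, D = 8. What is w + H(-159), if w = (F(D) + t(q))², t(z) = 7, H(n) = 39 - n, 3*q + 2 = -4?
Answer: 247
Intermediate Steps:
q = -2 (q = -⅔ + (⅓)*(-4) = -⅔ - 4/3 = -2)
F(l) = 0
w = 49 (w = (0 + 7)² = 7² = 49)
w + H(-159) = 49 + (39 - 1*(-159)) = 49 + (39 + 159) = 49 + 198 = 247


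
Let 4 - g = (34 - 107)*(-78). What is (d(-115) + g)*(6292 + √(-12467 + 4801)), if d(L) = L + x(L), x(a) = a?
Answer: -37248640 - 5920*I*√7666 ≈ -3.7249e+7 - 5.1833e+5*I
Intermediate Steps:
d(L) = 2*L (d(L) = L + L = 2*L)
g = -5690 (g = 4 - (34 - 107)*(-78) = 4 - (-73)*(-78) = 4 - 1*5694 = 4 - 5694 = -5690)
(d(-115) + g)*(6292 + √(-12467 + 4801)) = (2*(-115) - 5690)*(6292 + √(-12467 + 4801)) = (-230 - 5690)*(6292 + √(-7666)) = -5920*(6292 + I*√7666) = -37248640 - 5920*I*√7666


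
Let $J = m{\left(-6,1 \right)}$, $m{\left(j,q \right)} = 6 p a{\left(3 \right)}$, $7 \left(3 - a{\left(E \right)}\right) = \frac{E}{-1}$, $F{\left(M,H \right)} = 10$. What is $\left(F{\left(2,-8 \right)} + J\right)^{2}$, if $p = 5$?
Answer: $\frac{624100}{49} \approx 12737.0$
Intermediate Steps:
$a{\left(E \right)} = 3 + \frac{E}{7}$ ($a{\left(E \right)} = 3 - \frac{E \frac{1}{-1}}{7} = 3 - \frac{E \left(-1\right)}{7} = 3 - \frac{\left(-1\right) E}{7} = 3 + \frac{E}{7}$)
$m{\left(j,q \right)} = \frac{720}{7}$ ($m{\left(j,q \right)} = 6 \cdot 5 \left(3 + \frac{1}{7} \cdot 3\right) = 30 \left(3 + \frac{3}{7}\right) = 30 \cdot \frac{24}{7} = \frac{720}{7}$)
$J = \frac{720}{7} \approx 102.86$
$\left(F{\left(2,-8 \right)} + J\right)^{2} = \left(10 + \frac{720}{7}\right)^{2} = \left(\frac{790}{7}\right)^{2} = \frac{624100}{49}$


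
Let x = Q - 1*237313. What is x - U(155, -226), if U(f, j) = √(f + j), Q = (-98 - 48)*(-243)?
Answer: -201835 - I*√71 ≈ -2.0184e+5 - 8.4261*I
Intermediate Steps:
Q = 35478 (Q = -146*(-243) = 35478)
x = -201835 (x = 35478 - 1*237313 = 35478 - 237313 = -201835)
x - U(155, -226) = -201835 - √(155 - 226) = -201835 - √(-71) = -201835 - I*√71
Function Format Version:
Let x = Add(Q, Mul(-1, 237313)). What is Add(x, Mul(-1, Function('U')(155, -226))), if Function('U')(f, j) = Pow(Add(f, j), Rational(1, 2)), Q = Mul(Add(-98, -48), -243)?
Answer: Add(-201835, Mul(-1, I, Pow(71, Rational(1, 2)))) ≈ Add(-2.0184e+5, Mul(-8.4261, I))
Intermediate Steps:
Q = 35478 (Q = Mul(-146, -243) = 35478)
x = -201835 (x = Add(35478, Mul(-1, 237313)) = Add(35478, -237313) = -201835)
Add(x, Mul(-1, Function('U')(155, -226))) = Add(-201835, Mul(-1, Pow(Add(155, -226), Rational(1, 2)))) = Add(-201835, Mul(-1, Pow(-71, Rational(1, 2)))) = Add(-201835, Mul(-1, Mul(I, Pow(71, Rational(1, 2))))) = Add(-201835, Mul(-1, I, Pow(71, Rational(1, 2))))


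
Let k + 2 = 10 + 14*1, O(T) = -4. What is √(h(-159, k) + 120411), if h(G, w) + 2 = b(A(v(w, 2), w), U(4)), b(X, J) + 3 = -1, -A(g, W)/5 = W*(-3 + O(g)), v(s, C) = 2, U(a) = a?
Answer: √120405 ≈ 346.99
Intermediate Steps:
A(g, W) = 35*W (A(g, W) = -5*W*(-3 - 4) = -5*W*(-7) = -(-35)*W = 35*W)
b(X, J) = -4 (b(X, J) = -3 - 1 = -4)
k = 22 (k = -2 + (10 + 14*1) = -2 + (10 + 14) = -2 + 24 = 22)
h(G, w) = -6 (h(G, w) = -2 - 4 = -6)
√(h(-159, k) + 120411) = √(-6 + 120411) = √120405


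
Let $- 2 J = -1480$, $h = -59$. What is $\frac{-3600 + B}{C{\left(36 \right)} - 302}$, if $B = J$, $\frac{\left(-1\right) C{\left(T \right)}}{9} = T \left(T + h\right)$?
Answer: $- \frac{2}{5} \approx -0.4$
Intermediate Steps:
$J = 740$ ($J = \left(- \frac{1}{2}\right) \left(-1480\right) = 740$)
$C{\left(T \right)} = - 9 T \left(-59 + T\right)$ ($C{\left(T \right)} = - 9 T \left(T - 59\right) = - 9 T \left(-59 + T\right)$)
$B = 740$
$\frac{-3600 + B}{C{\left(36 \right)} - 302} = \frac{-3600 + 740}{9 \cdot 36 \left(59 - 36\right) - 302} = - \frac{2860}{9 \cdot 36 \left(59 - 36\right) + \left(-1907 + 1605\right)} = - \frac{2860}{9 \cdot 36 \cdot 23 - 302} = - \frac{2860}{7452 - 302} = - \frac{2860}{7150} = \left(-2860\right) \frac{1}{7150} = - \frac{2}{5}$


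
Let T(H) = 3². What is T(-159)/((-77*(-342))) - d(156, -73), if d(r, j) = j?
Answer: 213599/2926 ≈ 73.000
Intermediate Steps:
T(H) = 9
T(-159)/((-77*(-342))) - d(156, -73) = 9/((-77*(-342))) - 1*(-73) = 9/26334 + 73 = 9*(1/26334) + 73 = 1/2926 + 73 = 213599/2926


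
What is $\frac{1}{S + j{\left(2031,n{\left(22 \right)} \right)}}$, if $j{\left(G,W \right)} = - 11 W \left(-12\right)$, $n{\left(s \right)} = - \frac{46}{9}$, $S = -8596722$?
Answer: $- \frac{3}{25792190} \approx -1.1631 \cdot 10^{-7}$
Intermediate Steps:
$n{\left(s \right)} = - \frac{46}{9}$ ($n{\left(s \right)} = \left(-46\right) \frac{1}{9} = - \frac{46}{9}$)
$j{\left(G,W \right)} = 132 W$
$\frac{1}{S + j{\left(2031,n{\left(22 \right)} \right)}} = \frac{1}{-8596722 + 132 \left(- \frac{46}{9}\right)} = \frac{1}{-8596722 - \frac{2024}{3}} = \frac{1}{- \frac{25792190}{3}} = - \frac{3}{25792190}$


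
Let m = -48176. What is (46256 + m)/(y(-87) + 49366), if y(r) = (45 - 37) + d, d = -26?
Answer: -480/12337 ≈ -0.038907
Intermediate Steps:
y(r) = -18 (y(r) = (45 - 37) - 26 = 8 - 26 = -18)
(46256 + m)/(y(-87) + 49366) = (46256 - 48176)/(-18 + 49366) = -1920/49348 = -1920*1/49348 = -480/12337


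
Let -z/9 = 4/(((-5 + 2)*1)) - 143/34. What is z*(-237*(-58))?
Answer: 11649735/17 ≈ 6.8528e+5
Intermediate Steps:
z = 1695/34 (z = -9*(4/(((-5 + 2)*1)) - 143/34) = -9*(4/((-3*1)) - 143*1/34) = -9*(4/(-3) - 143/34) = -9*(4*(-⅓) - 143/34) = -9*(-4/3 - 143/34) = -9*(-565/102) = 1695/34 ≈ 49.853)
z*(-237*(-58)) = 1695*(-237*(-58))/34 = (1695/34)*13746 = 11649735/17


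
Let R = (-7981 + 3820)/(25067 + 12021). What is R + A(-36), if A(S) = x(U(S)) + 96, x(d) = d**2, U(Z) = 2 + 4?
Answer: 257445/1952 ≈ 131.89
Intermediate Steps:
U(Z) = 6
R = -219/1952 (R = -4161/37088 = -4161*1/37088 = -219/1952 ≈ -0.11219)
A(S) = 132 (A(S) = 6**2 + 96 = 36 + 96 = 132)
R + A(-36) = -219/1952 + 132 = 257445/1952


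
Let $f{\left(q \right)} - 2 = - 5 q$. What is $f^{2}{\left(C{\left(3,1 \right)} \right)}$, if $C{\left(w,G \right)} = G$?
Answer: $9$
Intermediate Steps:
$f{\left(q \right)} = 2 - 5 q$
$f^{2}{\left(C{\left(3,1 \right)} \right)} = \left(2 - 5\right)^{2} = \left(-3\right)^{2} = 9$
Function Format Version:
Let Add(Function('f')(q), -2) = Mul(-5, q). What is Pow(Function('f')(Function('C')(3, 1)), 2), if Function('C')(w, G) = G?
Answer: 9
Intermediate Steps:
Function('f')(q) = Add(2, Mul(-5, q))
Pow(Function('f')(Function('C')(3, 1)), 2) = Pow(Add(2, Mul(-5, 1)), 2) = Pow(Add(2, -5), 2) = Pow(-3, 2) = 9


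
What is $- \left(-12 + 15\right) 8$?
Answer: $-24$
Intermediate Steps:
$- \left(-12 + 15\right) 8 = - 3 \cdot 8 = \left(-1\right) 24 = -24$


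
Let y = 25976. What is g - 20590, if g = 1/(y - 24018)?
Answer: -40315219/1958 ≈ -20590.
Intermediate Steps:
g = 1/1958 (g = 1/(25976 - 24018) = 1/1958 ≈ 0.00051073)
g - 20590 = 1/1958 - 20590 = -40315219/1958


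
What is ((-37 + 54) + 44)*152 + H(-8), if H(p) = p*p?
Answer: 9336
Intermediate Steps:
H(p) = p²
((-37 + 54) + 44)*152 + H(-8) = ((-37 + 54) + 44)*152 + (-8)² = (17 + 44)*152 + 64 = 61*152 + 64 = 9272 + 64 = 9336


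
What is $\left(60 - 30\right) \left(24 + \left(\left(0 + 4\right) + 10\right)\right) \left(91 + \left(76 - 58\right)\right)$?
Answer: $124260$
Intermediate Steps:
$\left(60 - 30\right) \left(24 + \left(\left(0 + 4\right) + 10\right)\right) \left(91 + \left(76 - 58\right)\right) = 30 \left(24 + \left(4 + 10\right)\right) \left(91 + \left(76 - 58\right)\right) = 30 \left(24 + 14\right) \left(91 + 18\right) = 30 \cdot 38 \cdot 109 = 1140 \cdot 109 = 124260$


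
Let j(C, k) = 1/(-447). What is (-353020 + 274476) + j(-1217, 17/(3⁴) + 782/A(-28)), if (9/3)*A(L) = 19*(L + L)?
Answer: -35109169/447 ≈ -78544.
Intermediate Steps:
A(L) = 38*L/3 (A(L) = (19*(L + L))/3 = (19*(2*L))/3 = (38*L)/3 = 38*L/3)
j(C, k) = -1/447
(-353020 + 274476) + j(-1217, 17/(3⁴) + 782/A(-28)) = (-353020 + 274476) - 1/447 = -78544 - 1/447 = -35109169/447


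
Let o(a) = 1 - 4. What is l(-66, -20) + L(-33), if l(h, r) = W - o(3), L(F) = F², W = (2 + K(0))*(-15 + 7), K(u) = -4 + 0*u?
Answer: 1108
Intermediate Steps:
K(u) = -4 (K(u) = -4 + 0 = -4)
W = 16 (W = (2 - 4)*(-15 + 7) = -2*(-8) = 16)
o(a) = -3
l(h, r) = 19 (l(h, r) = 16 - 1*(-3) = 16 + 3 = 19)
l(-66, -20) + L(-33) = 19 + (-33)² = 19 + 1089 = 1108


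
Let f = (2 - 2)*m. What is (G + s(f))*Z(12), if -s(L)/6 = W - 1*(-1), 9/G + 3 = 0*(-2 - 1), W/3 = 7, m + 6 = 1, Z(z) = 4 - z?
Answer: 1080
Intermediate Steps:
m = -5 (m = -6 + 1 = -5)
W = 21 (W = 3*7 = 21)
G = -3 (G = 9/(-3 + 0*(-2 - 1)) = 9/(-3 + 0*(-3)) = 9/(-3 + 0) = 9/(-3) = 9*(-⅓) = -3)
f = 0 (f = (2 - 2)*(-5) = 0*(-5) = 0)
s(L) = -132 (s(L) = -6*(21 - 1*(-1)) = -6*(21 + 1) = -6*22 = -132)
(G + s(f))*Z(12) = (-3 - 132)*(4 - 1*12) = -135*(4 - 12) = -135*(-8) = 1080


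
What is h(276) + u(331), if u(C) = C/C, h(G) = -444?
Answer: -443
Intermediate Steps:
u(C) = 1
h(276) + u(331) = -444 + 1 = -443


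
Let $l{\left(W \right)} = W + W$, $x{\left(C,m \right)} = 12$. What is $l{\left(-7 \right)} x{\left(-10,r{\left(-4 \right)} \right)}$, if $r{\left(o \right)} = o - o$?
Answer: $-168$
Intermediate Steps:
$r{\left(o \right)} = 0$
$l{\left(W \right)} = 2 W$
$l{\left(-7 \right)} x{\left(-10,r{\left(-4 \right)} \right)} = 2 \left(-7\right) 12 = \left(-14\right) 12 = -168$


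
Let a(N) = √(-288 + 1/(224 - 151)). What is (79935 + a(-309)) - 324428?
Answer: -244493 + I*√1534679/73 ≈ -2.4449e+5 + 16.97*I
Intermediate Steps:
a(N) = I*√1534679/73 (a(N) = √(-288 + 1/73) = √(-21023/73) = I*√1534679/73)
(79935 + a(-309)) - 324428 = (79935 + I*√1534679/73) - 324428 = -244493 + I*√1534679/73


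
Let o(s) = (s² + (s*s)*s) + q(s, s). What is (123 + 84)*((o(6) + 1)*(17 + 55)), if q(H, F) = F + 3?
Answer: 3904848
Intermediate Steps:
q(H, F) = 3 + F
o(s) = 3 + s + s² + s³ (o(s) = (s² + (s*s)*s) + (3 + s) = (s² + s²*s) + (3 + s) = (s² + s³) + (3 + s) = 3 + s + s² + s³)
(123 + 84)*((o(6) + 1)*(17 + 55)) = (123 + 84)*(((3 + 6 + 6² + 6³) + 1)*(17 + 55)) = 207*(((3 + 6 + 36 + 216) + 1)*72) = 207*((261 + 1)*72) = 207*(262*72) = 207*18864 = 3904848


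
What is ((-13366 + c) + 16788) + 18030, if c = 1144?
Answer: 22596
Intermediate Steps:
((-13366 + c) + 16788) + 18030 = ((-13366 + 1144) + 16788) + 18030 = (-12222 + 16788) + 18030 = 4566 + 18030 = 22596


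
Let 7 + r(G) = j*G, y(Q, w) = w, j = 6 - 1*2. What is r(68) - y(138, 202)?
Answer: 63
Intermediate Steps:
j = 4 (j = 6 - 2 = 4)
r(G) = -7 + 4*G
r(68) - y(138, 202) = (-7 + 4*68) - 1*202 = (-7 + 272) - 202 = 265 - 202 = 63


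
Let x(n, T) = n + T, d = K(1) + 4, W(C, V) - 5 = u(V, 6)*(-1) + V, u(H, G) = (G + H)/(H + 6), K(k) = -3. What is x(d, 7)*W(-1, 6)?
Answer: 80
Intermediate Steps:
u(H, G) = (G + H)/(6 + H)
W(C, V) = 4 + V (W(C, V) = 5 + (((6 + V)/(6 + V))*(-1) + V) = 5 + (1*(-1) + V) = 5 + (-1 + V) = 4 + V)
d = 1 (d = -3 + 4 = 1)
x(n, T) = T + n
x(d, 7)*W(-1, 6) = (7 + 1)*(4 + 6) = 8*10 = 80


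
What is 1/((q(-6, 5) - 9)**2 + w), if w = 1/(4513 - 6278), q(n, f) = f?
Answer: 1765/28239 ≈ 0.062502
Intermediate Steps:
w = -1/1765 (w = 1/(-1765) = -1/1765 ≈ -0.00056657)
1/((q(-6, 5) - 9)**2 + w) = 1/((5 - 9)**2 - 1/1765) = 1/((-4)**2 - 1/1765) = 1/(16 - 1/1765) = 1/(28239/1765) = 1765/28239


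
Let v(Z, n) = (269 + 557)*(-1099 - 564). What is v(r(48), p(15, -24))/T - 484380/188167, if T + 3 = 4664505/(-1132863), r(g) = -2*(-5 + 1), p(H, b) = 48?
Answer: 48801829920392413/252868034783 ≈ 1.9299e+5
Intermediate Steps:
r(g) = 8 (r(g) = -2*(-4) = 8)
v(Z, n) = -1373638 (v(Z, n) = 826*(-1663) = -1373638)
T = -2687698/377621 (T = -3 + 4664505/(-1132863) = -3 + 4664505*(-1/1132863) = -3 - 1554835/377621 = -2687698/377621 ≈ -7.1174)
v(r(48), p(15, -24))/T - 484380/188167 = -1373638/(-2687698/377621) - 484380/188167 = -1373638*(-377621/2687698) - 484380*1/188167 = 259357277599/1343849 - 484380/188167 = 48801829920392413/252868034783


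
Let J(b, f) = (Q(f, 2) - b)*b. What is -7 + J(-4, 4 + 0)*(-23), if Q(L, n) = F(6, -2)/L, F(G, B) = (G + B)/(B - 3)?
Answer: 1713/5 ≈ 342.60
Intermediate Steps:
F(G, B) = (B + G)/(-3 + B)
Q(L, n) = -4/(5*L) (Q(L, n) = ((-2 + 6)/(-3 - 2))/L = (4/(-5))/L = (-⅕*4)/L = -4/(5*L))
J(b, f) = b*(-b - 4/(5*f)) (J(b, f) = (-4/(5*f) - b)*b = (-b - 4/(5*f))*b = b*(-b - 4/(5*f)))
-7 + J(-4, 4 + 0)*(-23) = -7 + (-1*(-4)² - ⅘*(-4)/(4 + 0))*(-23) = -7 + (-1*16 - ⅘*(-4)/4)*(-23) = -7 + (-16 - ⅘*(-4)*¼)*(-23) = -7 + (-16 + ⅘)*(-23) = -7 - 76/5*(-23) = -7 + 1748/5 = 1713/5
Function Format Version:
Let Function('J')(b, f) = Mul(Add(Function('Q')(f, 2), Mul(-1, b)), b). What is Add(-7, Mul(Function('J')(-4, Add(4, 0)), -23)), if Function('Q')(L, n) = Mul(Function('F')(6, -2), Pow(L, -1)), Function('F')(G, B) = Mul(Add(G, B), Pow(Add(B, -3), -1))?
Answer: Rational(1713, 5) ≈ 342.60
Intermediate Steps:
Function('F')(G, B) = Mul(Pow(Add(-3, B), -1), Add(B, G)) (Function('F')(G, B) = Mul(Add(B, G), Pow(Add(-3, B), -1)) = Mul(Pow(Add(-3, B), -1), Add(B, G)))
Function('Q')(L, n) = Mul(Rational(-4, 5), Pow(L, -1)) (Function('Q')(L, n) = Mul(Mul(Pow(Add(-3, -2), -1), Add(-2, 6)), Pow(L, -1)) = Mul(Mul(Pow(-5, -1), 4), Pow(L, -1)) = Mul(Mul(Rational(-1, 5), 4), Pow(L, -1)) = Mul(Rational(-4, 5), Pow(L, -1)))
Function('J')(b, f) = Mul(b, Add(Mul(-1, b), Mul(Rational(-4, 5), Pow(f, -1)))) (Function('J')(b, f) = Mul(Add(Mul(Rational(-4, 5), Pow(f, -1)), Mul(-1, b)), b) = Mul(Add(Mul(-1, b), Mul(Rational(-4, 5), Pow(f, -1))), b) = Mul(b, Add(Mul(-1, b), Mul(Rational(-4, 5), Pow(f, -1)))))
Add(-7, Mul(Function('J')(-4, Add(4, 0)), -23)) = Add(-7, Mul(Add(Mul(-1, Pow(-4, 2)), Mul(Rational(-4, 5), -4, Pow(Add(4, 0), -1))), -23)) = Add(-7, Mul(Add(Mul(-1, 16), Mul(Rational(-4, 5), -4, Pow(4, -1))), -23)) = Add(-7, Mul(Add(-16, Mul(Rational(-4, 5), -4, Rational(1, 4))), -23)) = Add(-7, Mul(Add(-16, Rational(4, 5)), -23)) = Add(-7, Mul(Rational(-76, 5), -23)) = Add(-7, Rational(1748, 5)) = Rational(1713, 5)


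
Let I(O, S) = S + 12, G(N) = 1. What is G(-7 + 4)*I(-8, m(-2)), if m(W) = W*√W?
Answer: 12 - 2*I*√2 ≈ 12.0 - 2.8284*I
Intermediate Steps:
m(W) = W^(3/2)
I(O, S) = 12 + S
G(-7 + 4)*I(-8, m(-2)) = 1*(12 + (-2)^(3/2)) = 1*(12 - 2*I*√2) = 12 - 2*I*√2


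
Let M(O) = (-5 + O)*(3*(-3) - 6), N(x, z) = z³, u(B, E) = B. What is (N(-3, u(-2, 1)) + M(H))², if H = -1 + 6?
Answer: 64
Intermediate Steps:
H = 5
M(O) = 75 - 15*O (M(O) = (-5 + O)*(-9 - 6) = (-5 + O)*(-15) = 75 - 15*O)
(N(-3, u(-2, 1)) + M(H))² = ((-2)³ + (75 - 15*5))² = (-8 + (75 - 75))² = (-8 + 0)² = (-8)² = 64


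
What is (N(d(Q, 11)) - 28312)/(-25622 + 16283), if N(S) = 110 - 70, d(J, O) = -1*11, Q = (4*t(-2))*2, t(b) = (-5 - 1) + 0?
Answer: 9424/3113 ≈ 3.0273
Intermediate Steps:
t(b) = -6 (t(b) = -6 + 0 = -6)
Q = -48 (Q = (4*(-6))*2 = -24*2 = -48)
d(J, O) = -11
N(S) = 40
(N(d(Q, 11)) - 28312)/(-25622 + 16283) = (40 - 28312)/(-25622 + 16283) = -28272/(-9339) = -28272*(-1/9339) = 9424/3113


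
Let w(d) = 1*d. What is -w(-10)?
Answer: 10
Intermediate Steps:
w(d) = d
-w(-10) = -1*(-10) = 10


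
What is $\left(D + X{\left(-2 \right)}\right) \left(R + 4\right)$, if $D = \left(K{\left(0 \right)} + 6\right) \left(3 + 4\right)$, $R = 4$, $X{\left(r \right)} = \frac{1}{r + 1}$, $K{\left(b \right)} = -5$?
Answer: $48$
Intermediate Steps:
$X{\left(r \right)} = \frac{1}{1 + r}$
$D = 7$ ($D = \left(-5 + 6\right) \left(3 + 4\right) = 1 \cdot 7 = 7$)
$\left(D + X{\left(-2 \right)}\right) \left(R + 4\right) = \left(7 + \frac{1}{1 - 2}\right) \left(4 + 4\right) = \left(7 + \frac{1}{-1}\right) 8 = \left(7 - 1\right) 8 = 6 \cdot 8 = 48$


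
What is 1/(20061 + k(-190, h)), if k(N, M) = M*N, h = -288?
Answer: 1/74781 ≈ 1.3372e-5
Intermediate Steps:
1/(20061 + k(-190, h)) = 1/(20061 - 288*(-190)) = 1/(20061 + 54720) = 1/74781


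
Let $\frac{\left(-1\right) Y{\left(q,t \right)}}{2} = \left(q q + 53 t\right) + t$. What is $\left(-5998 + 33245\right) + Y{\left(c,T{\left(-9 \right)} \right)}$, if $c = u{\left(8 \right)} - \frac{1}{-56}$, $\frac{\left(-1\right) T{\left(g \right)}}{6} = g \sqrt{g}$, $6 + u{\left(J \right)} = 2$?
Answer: $\frac{42673567}{1568} - 17496 i \approx 27215.0 - 17496.0 i$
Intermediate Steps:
$u{\left(J \right)} = -4$ ($u{\left(J \right)} = -6 + 2 = -4$)
$T{\left(g \right)} = - 6 g^{\frac{3}{2}}$ ($T{\left(g \right)} = - 6 g \sqrt{g} = - 6 g^{\frac{3}{2}}$)
$c = - \frac{223}{56}$ ($c = -4 - \frac{1}{-56} = -4 - - \frac{1}{56} = -4 + \frac{1}{56} = - \frac{223}{56} \approx -3.9821$)
$Y{\left(q,t \right)} = - 108 t - 2 q^{2}$ ($Y{\left(q,t \right)} = - 2 \left(\left(q q + 53 t\right) + t\right) = - 2 \left(\left(q^{2} + 53 t\right) + t\right) = - 2 \left(q^{2} + 54 t\right) = - 108 t - 2 q^{2}$)
$\left(-5998 + 33245\right) + Y{\left(c,T{\left(-9 \right)} \right)} = \left(-5998 + 33245\right) - \left(\frac{49729}{1568} + 108 \left(-6\right) \left(-9\right)^{\frac{3}{2}}\right) = 27247 - \left(\frac{49729}{1568} + 108 \left(- 6 \left(- 27 i\right)\right)\right) = 27247 - \left(\frac{49729}{1568} + 108 \cdot 162 i\right) = 27247 - \left(\frac{49729}{1568} + 17496 i\right) = \frac{42673567}{1568} - 17496 i$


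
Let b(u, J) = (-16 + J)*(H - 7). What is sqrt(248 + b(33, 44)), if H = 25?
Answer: 4*sqrt(47) ≈ 27.423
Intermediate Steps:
b(u, J) = -288 + 18*J (b(u, J) = (-16 + J)*(25 - 7) = (-16 + J)*18 = -288 + 18*J)
sqrt(248 + b(33, 44)) = sqrt(248 + (-288 + 18*44)) = sqrt(248 + (-288 + 792)) = sqrt(248 + 504) = sqrt(752) = 4*sqrt(47)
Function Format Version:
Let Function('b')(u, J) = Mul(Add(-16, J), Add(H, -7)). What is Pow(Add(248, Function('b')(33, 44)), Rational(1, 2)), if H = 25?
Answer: Mul(4, Pow(47, Rational(1, 2))) ≈ 27.423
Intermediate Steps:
Function('b')(u, J) = Add(-288, Mul(18, J)) (Function('b')(u, J) = Mul(Add(-16, J), Add(25, -7)) = Mul(Add(-16, J), 18) = Add(-288, Mul(18, J)))
Pow(Add(248, Function('b')(33, 44)), Rational(1, 2)) = Pow(Add(248, Add(-288, Mul(18, 44))), Rational(1, 2)) = Pow(Add(248, Add(-288, 792)), Rational(1, 2)) = Pow(Add(248, 504), Rational(1, 2)) = Pow(752, Rational(1, 2)) = Mul(4, Pow(47, Rational(1, 2)))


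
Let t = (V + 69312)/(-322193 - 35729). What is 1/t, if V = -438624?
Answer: 178961/184656 ≈ 0.96916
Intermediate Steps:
t = 184656/178961 (t = (-438624 + 69312)/(-322193 - 35729) = -369312/(-357922) = -369312*(-1/357922) = 184656/178961 ≈ 1.0318)
1/t = 1/(184656/178961) = 178961/184656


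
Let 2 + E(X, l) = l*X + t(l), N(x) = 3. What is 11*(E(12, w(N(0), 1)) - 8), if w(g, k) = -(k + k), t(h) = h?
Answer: -396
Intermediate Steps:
w(g, k) = -2*k
E(X, l) = -2 + l + X*l (E(X, l) = -2 + (l*X + l) = -2 + (X*l + l) = -2 + (l + X*l) = -2 + l + X*l)
11*(E(12, w(N(0), 1)) - 8) = 11*((-2 - 2*1 + 12*(-2*1)) - 8) = 11*((-2 - 2 + 12*(-2)) - 8) = 11*((-2 - 2 - 24) - 8) = 11*(-28 - 8) = 11*(-36) = -396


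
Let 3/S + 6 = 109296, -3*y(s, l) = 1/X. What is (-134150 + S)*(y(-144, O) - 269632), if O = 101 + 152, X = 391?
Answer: 1545678958122198163/42732390 ≈ 3.6171e+10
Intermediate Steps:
O = 253
y(s, l) = -1/1173 (y(s, l) = -⅓/391 = -⅓*1/391 = -1/1173)
S = 1/36430 (S = 3/(-6 + 109296) = 3/109290 = 3*(1/109290) = 1/36430 ≈ 2.7450e-5)
(-134150 + S)*(y(-144, O) - 269632) = (-134150 + 1/36430)*(-1/1173 - 269632) = -4887084499/36430*(-316278337/1173) = 1545678958122198163/42732390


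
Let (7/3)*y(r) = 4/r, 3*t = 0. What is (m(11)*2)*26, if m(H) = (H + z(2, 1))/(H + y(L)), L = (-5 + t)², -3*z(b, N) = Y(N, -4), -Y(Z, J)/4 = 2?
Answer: 28700/447 ≈ 64.206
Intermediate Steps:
t = 0 (t = (⅓)*0 = 0)
Y(Z, J) = -8 (Y(Z, J) = -4*2 = -8)
z(b, N) = 8/3 (z(b, N) = -⅓*(-8) = 8/3)
L = 25 (L = (-5 + 0)² = (-5)² = 25)
y(r) = 12/(7*r) (y(r) = 3*(4/r)/7 = 12/(7*r))
m(H) = (8/3 + H)/(12/175 + H) (m(H) = (H + 8/3)/(H + (12/7)/25) = (8/3 + H)/(H + (12/7)*(1/25)) = (8/3 + H)/(H + 12/175) = (8/3 + H)/(12/175 + H))
(m(11)*2)*26 = ((175*(8 + 3*11)/(3*(12 + 175*11)))*2)*26 = ((175*(8 + 33)/(3*(12 + 1925)))*2)*26 = (((175/3)*41/1937)*2)*26 = (((175/3)*(1/1937)*41)*2)*26 = ((7175/5811)*2)*26 = (14350/5811)*26 = 28700/447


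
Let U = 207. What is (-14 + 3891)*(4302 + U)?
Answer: 17481393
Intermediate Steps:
(-14 + 3891)*(4302 + U) = (-14 + 3891)*(4302 + 207) = 3877*4509 = 17481393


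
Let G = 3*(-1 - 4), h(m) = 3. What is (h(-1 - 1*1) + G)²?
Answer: 144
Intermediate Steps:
G = -15 (G = 3*(-5) = -15)
(h(-1 - 1*1) + G)² = (3 - 15)² = (-12)² = 144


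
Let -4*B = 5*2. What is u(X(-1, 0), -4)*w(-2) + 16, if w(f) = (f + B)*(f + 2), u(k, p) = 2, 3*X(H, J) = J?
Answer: 16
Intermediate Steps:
X(H, J) = J/3
B = -5/2 (B = -5*2/4 = -¼*10 = -5/2 ≈ -2.5000)
w(f) = (2 + f)*(-5/2 + f) (w(f) = (f - 5/2)*(f + 2) = (-5/2 + f)*(2 + f) = (2 + f)*(-5/2 + f))
u(X(-1, 0), -4)*w(-2) + 16 = 2*(-5 + (-2)² - ½*(-2)) + 16 = 2*(-5 + 4 + 1) + 16 = 2*0 + 16 = 0 + 16 = 16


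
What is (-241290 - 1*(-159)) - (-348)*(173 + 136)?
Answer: -133599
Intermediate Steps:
(-241290 - 1*(-159)) - (-348)*(173 + 136) = (-241290 + 159) - (-348)*309 = -241131 - 1*(-107532) = -241131 + 107532 = -133599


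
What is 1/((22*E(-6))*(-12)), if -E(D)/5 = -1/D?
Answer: 1/220 ≈ 0.0045455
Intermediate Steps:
E(D) = 5/D (E(D) = -(-5)/D = 5/D)
1/((22*E(-6))*(-12)) = 1/((22*(5/(-6)))*(-12)) = 1/((22*(5*(-⅙)))*(-12)) = 1/((22*(-⅚))*(-12)) = 1/(-55/3*(-12)) = 1/220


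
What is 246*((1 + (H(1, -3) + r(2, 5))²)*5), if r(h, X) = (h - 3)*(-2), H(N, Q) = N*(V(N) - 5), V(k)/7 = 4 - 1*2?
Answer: 150060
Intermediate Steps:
V(k) = 14 (V(k) = 7*(4 - 1*2) = 7*(4 - 2) = 7*2 = 14)
H(N, Q) = 9*N (H(N, Q) = N*(14 - 5) = N*9 = 9*N)
r(h, X) = 6 - 2*h (r(h, X) = (-3 + h)*(-2) = 6 - 2*h)
246*((1 + (H(1, -3) + r(2, 5))²)*5) = 246*((1 + (9*1 + (6 - 2*2))²)*5) = 246*((1 + (9 + (6 - 4))²)*5) = 246*((1 + (9 + 2)²)*5) = 246*((1 + 11²)*5) = 246*((1 + 121)*5) = 246*(122*5) = 246*610 = 150060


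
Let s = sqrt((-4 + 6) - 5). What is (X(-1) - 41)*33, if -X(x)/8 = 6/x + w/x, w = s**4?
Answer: 2607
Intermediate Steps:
s = I*sqrt(3) (s = sqrt(2 - 5) = sqrt(-3) = I*sqrt(3) ≈ 1.732*I)
w = 9 (w = (I*sqrt(3))**4 = 9)
X(x) = -120/x (X(x) = -8*(6/x + 9/x) = -120/x)
(X(-1) - 41)*33 = (-120/(-1) - 41)*33 = (-120*(-1) - 41)*33 = (120 - 41)*33 = 79*33 = 2607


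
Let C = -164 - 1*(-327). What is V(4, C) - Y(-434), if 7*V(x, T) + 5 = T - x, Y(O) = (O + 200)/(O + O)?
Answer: 9431/434 ≈ 21.730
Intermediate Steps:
Y(O) = (200 + O)/(2*O) (Y(O) = (200 + O)/((2*O)) = (200 + O)*(1/(2*O)) = (200 + O)/(2*O))
C = 163 (C = -164 + 327 = 163)
V(x, T) = -5/7 - x/7 + T/7 (V(x, T) = -5/7 + (T - x)/7 = -5/7 + (-x/7 + T/7) = -5/7 - x/7 + T/7)
V(4, C) - Y(-434) = (-5/7 - ⅐*4 + (⅐)*163) - (200 - 434)/(2*(-434)) = (-5/7 - 4/7 + 163/7) - (-1)*(-234)/(2*434) = 22 - 1*117/434 = 22 - 117/434 = 9431/434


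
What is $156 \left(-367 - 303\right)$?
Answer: $-104520$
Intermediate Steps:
$156 \left(-367 - 303\right) = 156 \left(-670\right) = -104520$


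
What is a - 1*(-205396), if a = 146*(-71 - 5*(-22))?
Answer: 211090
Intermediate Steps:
a = 5694 (a = 146*(-71 + 110) = 146*39 = 5694)
a - 1*(-205396) = 5694 - 1*(-205396) = 5694 + 205396 = 211090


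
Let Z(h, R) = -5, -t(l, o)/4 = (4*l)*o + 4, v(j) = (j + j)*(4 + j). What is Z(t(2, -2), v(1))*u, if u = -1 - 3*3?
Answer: 50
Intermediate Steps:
u = -10 (u = -1 - 9 = -10)
v(j) = 2*j*(4 + j) (v(j) = (2*j)*(4 + j) = 2*j*(4 + j))
t(l, o) = -16 - 16*l*o (t(l, o) = -4*((4*l)*o + 4) = -4*(4*l*o + 4) = -4*(4 + 4*l*o) = -16 - 16*l*o)
Z(t(2, -2), v(1))*u = -5*(-10) = 50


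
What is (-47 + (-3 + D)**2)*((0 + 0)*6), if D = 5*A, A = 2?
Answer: 0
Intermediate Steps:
D = 10 (D = 5*2 = 10)
(-47 + (-3 + D)**2)*((0 + 0)*6) = (-47 + (-3 + 10)**2)*((0 + 0)*6) = (-47 + 7**2)*(0*6) = (-47 + 49)*0 = 2*0 = 0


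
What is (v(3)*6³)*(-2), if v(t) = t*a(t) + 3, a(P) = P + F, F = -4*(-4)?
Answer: -25920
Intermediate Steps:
F = 16
a(P) = 16 + P (a(P) = P + 16 = 16 + P)
v(t) = 3 + t*(16 + t) (v(t) = t*(16 + t) + 3 = 3 + t*(16 + t))
(v(3)*6³)*(-2) = ((3 + 3*(16 + 3))*6³)*(-2) = ((3 + 3*19)*216)*(-2) = ((3 + 57)*216)*(-2) = (60*216)*(-2) = 12960*(-2) = -25920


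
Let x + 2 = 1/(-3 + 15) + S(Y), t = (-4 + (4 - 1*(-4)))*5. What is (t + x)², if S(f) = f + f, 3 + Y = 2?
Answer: 37249/144 ≈ 258.67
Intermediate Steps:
Y = -1 (Y = -3 + 2 = -1)
S(f) = 2*f
t = 20 (t = (-4 + (4 + 4))*5 = (-4 + 8)*5 = 4*5 = 20)
x = -47/12 (x = -2 + (1/(-3 + 15) + 2*(-1)) = -2 + (1/12 - 2) = -2 - 23/12 = -47/12 ≈ -3.9167)
(t + x)² = (20 - 47/12)² = (193/12)² = 37249/144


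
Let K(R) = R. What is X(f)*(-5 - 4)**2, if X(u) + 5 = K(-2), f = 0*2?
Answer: -567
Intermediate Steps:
f = 0
X(u) = -7 (X(u) = -5 - 2 = -7)
X(f)*(-5 - 4)**2 = -7*(-5 - 4)**2 = -7*(-9)**2 = -7*81 = -567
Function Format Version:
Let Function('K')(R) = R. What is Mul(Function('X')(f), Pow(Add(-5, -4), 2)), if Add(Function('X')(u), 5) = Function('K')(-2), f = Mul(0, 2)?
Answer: -567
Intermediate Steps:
f = 0
Function('X')(u) = -7 (Function('X')(u) = Add(-5, -2) = -7)
Mul(Function('X')(f), Pow(Add(-5, -4), 2)) = Mul(-7, Pow(Add(-5, -4), 2)) = Mul(-7, Pow(-9, 2)) = Mul(-7, 81) = -567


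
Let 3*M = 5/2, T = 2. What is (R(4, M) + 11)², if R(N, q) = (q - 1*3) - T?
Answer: 1681/36 ≈ 46.694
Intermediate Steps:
M = ⅚ (M = (5/2)/3 = (5*(½))/3 = (⅓)*(5/2) = ⅚ ≈ 0.83333)
R(N, q) = -5 + q (R(N, q) = (q - 1*3) - 1*2 = (q - 3) - 2 = (-3 + q) - 2 = -5 + q)
(R(4, M) + 11)² = ((-5 + ⅚) + 11)² = (-25/6 + 11)² = (41/6)² = 1681/36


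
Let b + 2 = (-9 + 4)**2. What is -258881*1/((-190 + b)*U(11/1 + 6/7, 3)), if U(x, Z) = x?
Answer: 1812167/13861 ≈ 130.74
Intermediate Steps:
b = 23 (b = -2 + (-9 + 4)**2 = -2 + (-5)**2 = -2 + 25 = 23)
-258881*1/((-190 + b)*U(11/1 + 6/7, 3)) = -258881*1/((-190 + 23)*(11/1 + 6/7)) = -258881*(-1/(167*(11*1 + 6*(1/7)))) = -258881*(-1/(167*(11 + 6/7))) = -258881/((83/7)*(-167)) = -258881/(-13861/7) = -258881*(-7/13861) = 1812167/13861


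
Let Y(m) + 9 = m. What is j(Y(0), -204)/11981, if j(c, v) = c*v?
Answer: 1836/11981 ≈ 0.15324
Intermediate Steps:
Y(m) = -9 + m
j(Y(0), -204)/11981 = ((-9 + 0)*(-204))/11981 = -9*(-204)*(1/11981) = 1836*(1/11981) = 1836/11981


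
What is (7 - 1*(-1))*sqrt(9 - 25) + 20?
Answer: 20 + 32*I ≈ 20.0 + 32.0*I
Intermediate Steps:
(7 - 1*(-1))*sqrt(9 - 25) + 20 = (7 + 1)*sqrt(-16) + 20 = 8*(4*I) + 20 = 32*I + 20 = 20 + 32*I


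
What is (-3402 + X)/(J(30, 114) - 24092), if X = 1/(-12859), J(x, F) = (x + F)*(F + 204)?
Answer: -43746319/279040300 ≈ -0.15677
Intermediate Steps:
J(x, F) = (204 + F)*(F + x) (J(x, F) = (F + x)*(204 + F) = (204 + F)*(F + x))
X = -1/12859 ≈ -7.7767e-5
(-3402 + X)/(J(30, 114) - 24092) = (-3402 - 1/12859)/((114**2 + 204*114 + 204*30 + 114*30) - 24092) = -43746319/(12859*((12996 + 23256 + 6120 + 3420) - 24092)) = -43746319/(12859*(45792 - 24092)) = -43746319/12859/21700 = -43746319/12859*1/21700 = -43746319/279040300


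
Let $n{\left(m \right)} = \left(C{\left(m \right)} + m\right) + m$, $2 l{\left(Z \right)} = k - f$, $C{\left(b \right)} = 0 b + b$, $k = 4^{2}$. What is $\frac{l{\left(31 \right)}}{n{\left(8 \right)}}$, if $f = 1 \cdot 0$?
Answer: $\frac{1}{3} \approx 0.33333$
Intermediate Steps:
$k = 16$
$C{\left(b \right)} = b$ ($C{\left(b \right)} = 0 + b = b$)
$f = 0$
$l{\left(Z \right)} = 8$ ($l{\left(Z \right)} = \frac{16 - 0}{2} = \frac{16 + 0}{2} = \frac{1}{2} \cdot 16 = 8$)
$n{\left(m \right)} = 3 m$ ($n{\left(m \right)} = \left(m + m\right) + m = 2 m + m = 3 m$)
$\frac{l{\left(31 \right)}}{n{\left(8 \right)}} = \frac{8}{3 \cdot 8} = \frac{8}{24} = 8 \cdot \frac{1}{24} = \frac{1}{3}$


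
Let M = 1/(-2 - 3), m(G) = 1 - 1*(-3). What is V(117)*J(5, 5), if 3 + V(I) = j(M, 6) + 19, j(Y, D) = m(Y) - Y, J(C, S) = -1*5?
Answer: -101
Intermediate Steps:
m(G) = 4 (m(G) = 1 + 3 = 4)
J(C, S) = -5
M = -⅕ (M = 1/(-5) = -⅕ ≈ -0.20000)
j(Y, D) = 4 - Y
V(I) = 101/5 (V(I) = -3 + ((4 - 1*(-⅕)) + 19) = -3 + ((4 + ⅕) + 19) = -3 + (21/5 + 19) = -3 + 116/5 = 101/5)
V(117)*J(5, 5) = (101/5)*(-5) = -101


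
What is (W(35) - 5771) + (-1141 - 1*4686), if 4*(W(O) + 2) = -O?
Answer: -46435/4 ≈ -11609.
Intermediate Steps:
W(O) = -2 - O/4 (W(O) = -2 + (-O)/4 = -2 - O/4)
(W(35) - 5771) + (-1141 - 1*4686) = ((-2 - ¼*35) - 5771) + (-1141 - 1*4686) = ((-2 - 35/4) - 5771) + (-1141 - 4686) = (-43/4 - 5771) - 5827 = -23127/4 - 5827 = -46435/4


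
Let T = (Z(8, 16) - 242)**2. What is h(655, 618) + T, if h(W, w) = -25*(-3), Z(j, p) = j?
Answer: 54831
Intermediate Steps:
h(W, w) = 75
T = 54756 (T = (8 - 242)**2 = (-234)**2 = 54756)
h(655, 618) + T = 75 + 54756 = 54831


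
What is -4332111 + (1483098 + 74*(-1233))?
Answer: -2940255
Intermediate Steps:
-4332111 + (1483098 + 74*(-1233)) = -4332111 + (1483098 - 91242) = -4332111 + 1391856 = -2940255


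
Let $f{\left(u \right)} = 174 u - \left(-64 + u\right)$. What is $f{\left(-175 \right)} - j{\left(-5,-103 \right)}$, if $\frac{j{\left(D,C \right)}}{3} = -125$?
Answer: $-29836$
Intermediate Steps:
$j{\left(D,C \right)} = -375$ ($j{\left(D,C \right)} = 3 \left(-125\right) = -375$)
$f{\left(u \right)} = 64 + 173 u$
$f{\left(-175 \right)} - j{\left(-5,-103 \right)} = \left(64 + 173 \left(-175\right)\right) - -375 = \left(64 - 30275\right) + 375 = -30211 + 375 = -29836$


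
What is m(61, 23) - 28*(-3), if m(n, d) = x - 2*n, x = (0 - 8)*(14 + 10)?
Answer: -230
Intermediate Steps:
x = -192 (x = -8*24 = -192)
m(n, d) = -192 - 2*n
m(61, 23) - 28*(-3) = (-192 - 2*61) - 28*(-3) = (-192 - 122) + 84 = -314 + 84 = -230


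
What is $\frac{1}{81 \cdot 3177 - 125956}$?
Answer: $\frac{1}{131381} \approx 7.6115 \cdot 10^{-6}$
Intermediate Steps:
$\frac{1}{81 \cdot 3177 - 125956} = \frac{1}{257337 - 125956} = \frac{1}{131381}$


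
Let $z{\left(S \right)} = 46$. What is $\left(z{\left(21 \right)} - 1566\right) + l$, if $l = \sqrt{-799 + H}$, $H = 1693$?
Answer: $-1520 + \sqrt{894} \approx -1490.1$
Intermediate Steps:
$l = \sqrt{894}$ ($l = \sqrt{-799 + 1693} = \sqrt{894} \approx 29.9$)
$\left(z{\left(21 \right)} - 1566\right) + l = \left(46 - 1566\right) + \sqrt{894} = -1520 + \sqrt{894}$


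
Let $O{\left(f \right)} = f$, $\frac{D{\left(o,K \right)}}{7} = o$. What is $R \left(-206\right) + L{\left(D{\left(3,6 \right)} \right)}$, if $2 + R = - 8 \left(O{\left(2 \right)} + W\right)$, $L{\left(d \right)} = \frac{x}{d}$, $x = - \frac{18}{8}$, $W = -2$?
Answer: $\frac{11533}{28} \approx 411.89$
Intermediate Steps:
$D{\left(o,K \right)} = 7 o$
$x = - \frac{9}{4}$ ($x = \left(-18\right) \frac{1}{8} = - \frac{9}{4} \approx -2.25$)
$L{\left(d \right)} = - \frac{9}{4 d}$
$R = -2$ ($R = -2 - 8 \left(2 - 2\right) = -2 - 0 = -2 + 0 = -2$)
$R \left(-206\right) + L{\left(D{\left(3,6 \right)} \right)} = \left(-2\right) \left(-206\right) - \frac{9}{4 \cdot 7 \cdot 3} = 412 - \frac{9}{4 \cdot 21} = 412 - \frac{3}{28} = \frac{11533}{28}$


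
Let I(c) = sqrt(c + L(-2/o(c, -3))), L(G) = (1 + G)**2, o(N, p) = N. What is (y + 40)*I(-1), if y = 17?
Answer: 114*sqrt(2) ≈ 161.22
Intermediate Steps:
I(c) = sqrt(c + (1 - 2/c)**2)
(y + 40)*I(-1) = (17 + 40)*sqrt(-1 + (-2 - 1)**2/(-1)**2) = 57*sqrt(-1 + 1*(-3)**2) = 57*sqrt(-1 + 1*9) = 57*sqrt(-1 + 9) = 57*sqrt(8) = 57*(2*sqrt(2)) = 114*sqrt(2)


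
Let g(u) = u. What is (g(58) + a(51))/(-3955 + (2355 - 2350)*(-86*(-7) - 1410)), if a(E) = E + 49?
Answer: -158/7995 ≈ -0.019762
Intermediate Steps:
a(E) = 49 + E
(g(58) + a(51))/(-3955 + (2355 - 2350)*(-86*(-7) - 1410)) = (58 + (49 + 51))/(-3955 + (2355 - 2350)*(-86*(-7) - 1410)) = (58 + 100)/(-3955 + 5*(602 - 1410)) = 158/(-3955 + 5*(-808)) = 158/(-3955 - 4040) = 158/(-7995) = 158*(-1/7995) = -158/7995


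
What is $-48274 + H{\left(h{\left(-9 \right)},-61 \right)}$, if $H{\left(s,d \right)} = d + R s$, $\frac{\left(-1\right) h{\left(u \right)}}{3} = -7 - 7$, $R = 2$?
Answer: $-48251$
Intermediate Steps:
$h{\left(u \right)} = 42$ ($h{\left(u \right)} = - 3 \left(-7 - 7\right) = \left(-3\right) \left(-14\right) = 42$)
$H{\left(s,d \right)} = d + 2 s$
$-48274 + H{\left(h{\left(-9 \right)},-61 \right)} = -48274 + \left(-61 + 2 \cdot 42\right) = -48274 + \left(-61 + 84\right) = -48274 + 23 = -48251$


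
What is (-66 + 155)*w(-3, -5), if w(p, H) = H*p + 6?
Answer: 1869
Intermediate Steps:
w(p, H) = 6 + H*p
(-66 + 155)*w(-3, -5) = (-66 + 155)*(6 - 5*(-3)) = 89*(6 + 15) = 89*21 = 1869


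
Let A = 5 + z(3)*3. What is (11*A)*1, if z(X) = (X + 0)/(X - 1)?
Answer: 209/2 ≈ 104.50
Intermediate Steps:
z(X) = X/(-1 + X)
A = 19/2 (A = 5 + (3/(-1 + 3))*3 = 5 + (3/2)*3 = 5 + 9/2 = 19/2 ≈ 9.5000)
(11*A)*1 = (11*(19/2))*1 = (209/2)*1 = 209/2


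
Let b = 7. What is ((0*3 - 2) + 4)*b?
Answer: 14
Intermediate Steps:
((0*3 - 2) + 4)*b = ((0*3 - 2) + 4)*7 = ((0 - 2) + 4)*7 = (-2 + 4)*7 = 2*7 = 14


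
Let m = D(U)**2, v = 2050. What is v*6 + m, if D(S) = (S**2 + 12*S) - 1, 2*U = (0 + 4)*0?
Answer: 12301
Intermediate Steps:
U = 0 (U = ((0 + 4)*0)/2 = (4*0)/2 = (1/2)*0 = 0)
D(S) = -1 + S**2 + 12*S
m = 1 (m = (-1 + 0**2 + 12*0)**2 = (-1 + 0 + 0)**2 = (-1)**2 = 1)
v*6 + m = 2050*6 + 1 = 12300 + 1 = 12301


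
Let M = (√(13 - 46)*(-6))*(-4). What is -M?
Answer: -24*I*√33 ≈ -137.87*I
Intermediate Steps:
M = 24*I*√33 (M = (√(-33)*(-6))*(-4) = ((I*√33)*(-6))*(-4) = -6*I*√33*(-4) = 24*I*√33 ≈ 137.87*I)
-M = -24*I*√33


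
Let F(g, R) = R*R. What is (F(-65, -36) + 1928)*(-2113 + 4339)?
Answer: 7176624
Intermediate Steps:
F(g, R) = R²
(F(-65, -36) + 1928)*(-2113 + 4339) = ((-36)² + 1928)*(-2113 + 4339) = (1296 + 1928)*2226 = 3224*2226 = 7176624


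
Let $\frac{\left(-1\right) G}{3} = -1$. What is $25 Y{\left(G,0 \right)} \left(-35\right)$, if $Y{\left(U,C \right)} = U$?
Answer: $-2625$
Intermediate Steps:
$G = 3$ ($G = \left(-3\right) \left(-1\right) = 3$)
$25 Y{\left(G,0 \right)} \left(-35\right) = 25 \cdot 3 \left(-35\right) = 75 \left(-35\right) = -2625$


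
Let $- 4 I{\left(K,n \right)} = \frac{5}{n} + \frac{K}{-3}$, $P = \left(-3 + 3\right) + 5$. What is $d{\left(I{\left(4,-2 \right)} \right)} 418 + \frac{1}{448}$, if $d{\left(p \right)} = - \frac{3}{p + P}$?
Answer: $- \frac{1225715}{5824} \approx -210.46$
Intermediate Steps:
$P = 5$ ($P = 0 + 5 = 5$)
$I{\left(K,n \right)} = - \frac{5}{4 n} + \frac{K}{12}$ ($I{\left(K,n \right)} = - \frac{\frac{5}{n} + \frac{K}{-3}}{4} = - \frac{\frac{5}{n} + K \left(- \frac{1}{3}\right)}{4} = - \frac{\frac{5}{n} - \frac{K}{3}}{4} = - \frac{5}{4 n} + \frac{K}{12}$)
$d{\left(p \right)} = - \frac{3}{5 + p}$ ($d{\left(p \right)} = - \frac{3}{p + 5} = - \frac{3}{5 + p}$)
$d{\left(I{\left(4,-2 \right)} \right)} 418 + \frac{1}{448} = - \frac{3}{5 + \frac{-15 + 4 \left(-2\right)}{12 \left(-2\right)}} 418 + \frac{1}{448} = - \frac{3}{5 + \frac{1}{12} \left(- \frac{1}{2}\right) \left(-15 - 8\right)} 418 + \frac{1}{448} = - \frac{3}{5 + \frac{1}{12} \left(- \frac{1}{2}\right) \left(-23\right)} 418 + \frac{1}{448} = - \frac{3}{5 + \frac{23}{24}} \cdot 418 + \frac{1}{448} = - \frac{3}{\frac{143}{24}} \cdot 418 + \frac{1}{448} = \left(-3\right) \frac{24}{143} \cdot 418 + \frac{1}{448} = \left(- \frac{72}{143}\right) 418 + \frac{1}{448} = - \frac{2736}{13} + \frac{1}{448} = - \frac{1225715}{5824}$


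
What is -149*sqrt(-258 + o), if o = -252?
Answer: -149*I*sqrt(510) ≈ -3364.9*I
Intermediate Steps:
-149*sqrt(-258 + o) = -149*sqrt(-258 - 252) = -149*I*sqrt(510)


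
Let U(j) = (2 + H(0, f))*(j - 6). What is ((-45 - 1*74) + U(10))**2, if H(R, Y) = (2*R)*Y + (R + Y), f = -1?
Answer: 13225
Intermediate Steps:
H(R, Y) = R + Y + 2*R*Y (H(R, Y) = 2*R*Y + (R + Y) = R + Y + 2*R*Y)
U(j) = -6 + j (U(j) = (2 + (0 - 1 + 2*0*(-1)))*(j - 6) = (2 + (0 - 1 + 0))*(-6 + j) = (2 - 1)*(-6 + j) = 1*(-6 + j) = -6 + j)
((-45 - 1*74) + U(10))**2 = ((-45 - 1*74) + (-6 + 10))**2 = ((-45 - 74) + 4)**2 = (-119 + 4)**2 = (-115)**2 = 13225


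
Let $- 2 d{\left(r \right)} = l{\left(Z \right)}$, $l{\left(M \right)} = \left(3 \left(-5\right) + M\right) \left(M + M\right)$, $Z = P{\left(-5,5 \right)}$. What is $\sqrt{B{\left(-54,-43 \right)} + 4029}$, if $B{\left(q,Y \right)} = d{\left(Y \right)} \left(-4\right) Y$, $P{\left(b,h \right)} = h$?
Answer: $\sqrt{12629} \approx 112.38$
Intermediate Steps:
$Z = 5$
$l{\left(M \right)} = 2 M \left(-15 + M\right)$ ($l{\left(M \right)} = \left(-15 + M\right) 2 M = 2 M \left(-15 + M\right)$)
$d{\left(r \right)} = 50$ ($d{\left(r \right)} = - \frac{2 \cdot 5 \left(-15 + 5\right)}{2} = - \frac{2 \cdot 5 \left(-10\right)}{2} = \left(- \frac{1}{2}\right) \left(-100\right) = 50$)
$B{\left(q,Y \right)} = - 200 Y$ ($B{\left(q,Y \right)} = 50 \left(-4\right) Y = - 200 Y$)
$\sqrt{B{\left(-54,-43 \right)} + 4029} = \sqrt{\left(-200\right) \left(-43\right) + 4029} = \sqrt{8600 + 4029} = \sqrt{12629}$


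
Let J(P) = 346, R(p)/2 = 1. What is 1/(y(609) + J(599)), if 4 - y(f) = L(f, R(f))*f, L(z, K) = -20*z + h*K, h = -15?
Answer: 1/7436240 ≈ 1.3448e-7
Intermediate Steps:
R(p) = 2 (R(p) = 2*1 = 2)
L(z, K) = -20*z - 15*K
y(f) = 4 - f*(-30 - 20*f) (y(f) = 4 - (-20*f - 15*2)*f = 4 - (-20*f - 30)*f = 4 - (-30 - 20*f)*f = 4 - f*(-30 - 20*f))
1/(y(609) + J(599)) = 1/((4 + 20*609² + 30*609) + 346) = 1/((4 + 20*370881 + 18270) + 346) = 1/((4 + 7417620 + 18270) + 346) = 1/(7435894 + 346) = 1/7436240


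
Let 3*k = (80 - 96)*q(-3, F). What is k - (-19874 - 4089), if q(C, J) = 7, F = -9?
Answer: 71777/3 ≈ 23926.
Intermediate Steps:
k = -112/3 (k = ((80 - 96)*7)/3 = (-16*7)/3 = (⅓)*(-112) = -112/3 ≈ -37.333)
k - (-19874 - 4089) = -112/3 - (-19874 - 4089) = -112/3 - 1*(-23963) = -112/3 + 23963 = 71777/3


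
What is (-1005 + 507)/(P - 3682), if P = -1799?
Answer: 166/1827 ≈ 0.090859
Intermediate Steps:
(-1005 + 507)/(P - 3682) = (-1005 + 507)/(-1799 - 3682) = -498/(-5481) = -498*(-1/5481) = 166/1827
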